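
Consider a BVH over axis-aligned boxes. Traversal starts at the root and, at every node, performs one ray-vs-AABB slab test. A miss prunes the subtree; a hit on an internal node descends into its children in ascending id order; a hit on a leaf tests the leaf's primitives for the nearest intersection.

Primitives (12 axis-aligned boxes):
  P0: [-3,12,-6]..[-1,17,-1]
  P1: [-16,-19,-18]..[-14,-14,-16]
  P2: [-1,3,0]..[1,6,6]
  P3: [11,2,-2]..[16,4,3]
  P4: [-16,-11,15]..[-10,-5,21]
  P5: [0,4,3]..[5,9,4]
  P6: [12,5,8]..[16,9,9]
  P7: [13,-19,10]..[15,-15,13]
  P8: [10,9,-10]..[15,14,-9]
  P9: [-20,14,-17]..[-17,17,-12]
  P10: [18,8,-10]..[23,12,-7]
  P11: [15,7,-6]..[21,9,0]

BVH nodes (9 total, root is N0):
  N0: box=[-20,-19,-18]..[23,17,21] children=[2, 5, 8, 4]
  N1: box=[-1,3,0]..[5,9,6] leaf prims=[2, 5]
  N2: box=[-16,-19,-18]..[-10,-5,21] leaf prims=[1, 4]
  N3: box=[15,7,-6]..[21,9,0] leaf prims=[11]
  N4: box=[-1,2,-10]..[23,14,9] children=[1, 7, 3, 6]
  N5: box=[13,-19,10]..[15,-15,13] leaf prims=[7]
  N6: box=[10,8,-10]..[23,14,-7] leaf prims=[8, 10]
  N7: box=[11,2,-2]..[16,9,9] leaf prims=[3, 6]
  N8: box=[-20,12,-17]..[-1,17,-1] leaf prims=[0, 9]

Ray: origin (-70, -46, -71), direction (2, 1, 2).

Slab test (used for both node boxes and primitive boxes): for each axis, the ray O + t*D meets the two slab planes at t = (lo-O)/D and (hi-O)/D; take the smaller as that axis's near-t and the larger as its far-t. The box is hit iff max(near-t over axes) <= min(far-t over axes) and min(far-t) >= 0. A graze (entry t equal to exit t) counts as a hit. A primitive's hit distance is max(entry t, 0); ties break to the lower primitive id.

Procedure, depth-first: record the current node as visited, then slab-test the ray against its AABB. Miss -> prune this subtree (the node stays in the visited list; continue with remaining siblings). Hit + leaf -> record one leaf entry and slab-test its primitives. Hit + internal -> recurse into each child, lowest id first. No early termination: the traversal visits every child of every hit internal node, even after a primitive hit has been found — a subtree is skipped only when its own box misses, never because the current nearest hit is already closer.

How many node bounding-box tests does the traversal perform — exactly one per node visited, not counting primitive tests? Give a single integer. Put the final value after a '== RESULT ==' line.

Traverse from the root:
N0 x:[25,93/2] y:[27,63] z:[53/2,46] -> hit [27,46], descend [2, 4, 5, 8]
  N2 x:[27,30] y:[27,41] z:[53/2,46] -> hit [27,30] leaf, test {P1@t=27, P4(miss)}
  N4 x:[69/2,93/2] y:[48,60] z:[61/2,40] -> miss, prune
  N5 x:[83/2,85/2] y:[27,31] z:[81/2,42] -> miss, prune
  N8 x:[25,69/2] y:[58,63] z:[27,35] -> miss, prune

Summary -> nodes [0, 2, 4, 5, 8]; box-tests=5; leaf-entries=1; first=P1

== RESULT ==
5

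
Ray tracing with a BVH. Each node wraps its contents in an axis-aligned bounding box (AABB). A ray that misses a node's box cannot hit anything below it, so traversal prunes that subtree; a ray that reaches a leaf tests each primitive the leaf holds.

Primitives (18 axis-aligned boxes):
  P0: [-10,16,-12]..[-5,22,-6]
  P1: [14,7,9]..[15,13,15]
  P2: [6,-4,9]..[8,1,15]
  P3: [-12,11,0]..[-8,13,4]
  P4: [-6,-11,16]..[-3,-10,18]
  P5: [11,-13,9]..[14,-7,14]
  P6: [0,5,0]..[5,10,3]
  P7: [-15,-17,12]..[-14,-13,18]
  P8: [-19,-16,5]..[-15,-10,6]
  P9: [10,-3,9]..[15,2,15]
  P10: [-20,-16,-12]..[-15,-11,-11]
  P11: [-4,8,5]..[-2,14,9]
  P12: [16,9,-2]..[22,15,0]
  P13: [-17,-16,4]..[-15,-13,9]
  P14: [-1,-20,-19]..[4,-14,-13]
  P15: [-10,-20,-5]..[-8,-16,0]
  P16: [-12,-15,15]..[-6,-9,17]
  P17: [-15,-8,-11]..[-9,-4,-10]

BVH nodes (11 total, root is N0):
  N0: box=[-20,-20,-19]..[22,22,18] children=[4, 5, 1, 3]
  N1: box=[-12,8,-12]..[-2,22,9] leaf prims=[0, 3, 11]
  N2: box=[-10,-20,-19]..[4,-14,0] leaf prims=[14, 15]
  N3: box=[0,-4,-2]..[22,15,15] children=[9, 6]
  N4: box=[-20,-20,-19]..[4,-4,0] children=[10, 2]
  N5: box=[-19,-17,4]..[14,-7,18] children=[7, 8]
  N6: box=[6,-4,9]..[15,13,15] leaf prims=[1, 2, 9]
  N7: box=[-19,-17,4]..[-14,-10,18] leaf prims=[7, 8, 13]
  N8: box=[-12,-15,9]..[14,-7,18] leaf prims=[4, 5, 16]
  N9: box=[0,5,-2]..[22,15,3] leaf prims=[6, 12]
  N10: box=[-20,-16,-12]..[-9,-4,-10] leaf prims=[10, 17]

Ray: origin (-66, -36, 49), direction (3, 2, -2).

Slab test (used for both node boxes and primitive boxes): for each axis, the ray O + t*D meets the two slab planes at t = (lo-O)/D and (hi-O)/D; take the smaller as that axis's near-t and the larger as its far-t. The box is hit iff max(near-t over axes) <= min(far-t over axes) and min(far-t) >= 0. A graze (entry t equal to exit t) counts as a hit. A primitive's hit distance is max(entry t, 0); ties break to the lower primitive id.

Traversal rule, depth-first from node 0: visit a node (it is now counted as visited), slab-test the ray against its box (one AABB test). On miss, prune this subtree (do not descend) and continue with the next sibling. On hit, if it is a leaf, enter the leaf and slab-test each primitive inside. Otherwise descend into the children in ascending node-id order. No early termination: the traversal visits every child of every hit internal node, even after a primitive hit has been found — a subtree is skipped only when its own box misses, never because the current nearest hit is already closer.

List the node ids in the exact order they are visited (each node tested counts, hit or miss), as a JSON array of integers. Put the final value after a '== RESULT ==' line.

Trace the traversal:
N0 x:[46/3,88/3] y:[8,29] z:[31/2,34] -> hit [31/2,29], descend [1, 3, 4, 5]
  N1 x:[18,64/3] y:[22,29] z:[20,61/2] -> miss, prune
  N3 x:[22,88/3] y:[16,51/2] z:[17,51/2] -> hit [22,51/2], descend [6, 9]
    N6 x:[24,27] y:[16,49/2] z:[17,20] -> miss, prune
    N9 x:[22,88/3] y:[41/2,51/2] z:[23,51/2] -> hit [23,51/2] leaf, test {P6@t=23, P12(miss)}
  N4 x:[46/3,70/3] y:[8,16] z:[49/2,34] -> miss, prune
  N5 x:[47/3,80/3] y:[19/2,29/2] z:[31/2,45/2] -> miss, prune

7 AABB tests over nodes [0, 1, 3, 6, 9, 4, 5]; 1 leaf entered; closest P6.

== RESULT ==
[0, 1, 3, 6, 9, 4, 5]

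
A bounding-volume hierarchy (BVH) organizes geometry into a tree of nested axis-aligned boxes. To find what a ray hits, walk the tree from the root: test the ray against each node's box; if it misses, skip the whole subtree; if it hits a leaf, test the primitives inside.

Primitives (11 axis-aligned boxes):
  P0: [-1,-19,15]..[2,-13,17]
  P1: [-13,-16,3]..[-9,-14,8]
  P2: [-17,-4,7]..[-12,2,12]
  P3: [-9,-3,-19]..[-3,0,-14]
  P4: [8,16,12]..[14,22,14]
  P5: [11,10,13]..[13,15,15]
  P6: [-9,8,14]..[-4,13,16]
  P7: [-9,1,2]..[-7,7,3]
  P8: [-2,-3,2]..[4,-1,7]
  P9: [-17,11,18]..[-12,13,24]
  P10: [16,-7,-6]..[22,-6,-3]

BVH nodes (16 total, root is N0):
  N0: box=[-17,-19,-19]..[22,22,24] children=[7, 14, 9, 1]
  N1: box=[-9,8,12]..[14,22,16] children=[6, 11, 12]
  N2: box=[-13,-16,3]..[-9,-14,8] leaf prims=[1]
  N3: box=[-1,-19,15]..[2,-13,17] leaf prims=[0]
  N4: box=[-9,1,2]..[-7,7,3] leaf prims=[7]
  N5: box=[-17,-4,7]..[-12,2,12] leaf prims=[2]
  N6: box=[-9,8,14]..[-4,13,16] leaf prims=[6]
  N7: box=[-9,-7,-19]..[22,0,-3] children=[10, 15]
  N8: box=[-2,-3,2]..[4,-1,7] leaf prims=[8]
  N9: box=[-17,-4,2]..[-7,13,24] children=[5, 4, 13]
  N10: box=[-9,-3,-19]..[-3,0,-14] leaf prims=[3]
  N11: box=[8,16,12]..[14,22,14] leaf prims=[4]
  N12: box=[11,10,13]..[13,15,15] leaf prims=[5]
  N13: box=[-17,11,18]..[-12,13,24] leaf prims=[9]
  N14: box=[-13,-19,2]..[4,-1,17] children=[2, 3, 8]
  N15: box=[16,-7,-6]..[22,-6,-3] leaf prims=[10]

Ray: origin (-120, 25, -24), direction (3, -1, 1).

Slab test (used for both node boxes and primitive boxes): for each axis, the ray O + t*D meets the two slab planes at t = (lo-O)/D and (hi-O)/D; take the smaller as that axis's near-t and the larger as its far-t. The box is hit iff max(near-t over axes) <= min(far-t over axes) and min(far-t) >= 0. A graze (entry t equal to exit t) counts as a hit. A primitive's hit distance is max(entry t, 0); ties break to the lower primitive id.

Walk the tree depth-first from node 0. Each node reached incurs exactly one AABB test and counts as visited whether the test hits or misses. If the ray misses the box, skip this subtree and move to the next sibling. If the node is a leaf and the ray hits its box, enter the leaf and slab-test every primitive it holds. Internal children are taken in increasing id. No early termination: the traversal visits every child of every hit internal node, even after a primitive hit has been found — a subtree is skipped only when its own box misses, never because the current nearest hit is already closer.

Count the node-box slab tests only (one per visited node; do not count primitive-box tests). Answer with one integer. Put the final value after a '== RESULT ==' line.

Walk:
N0 x:[103/3,142/3] y:[3,44] z:[5,48] -> hit [103/3,44], descend [1, 7, 9, 14]
  N1 x:[37,134/3] y:[3,17] z:[36,40] -> miss, prune
  N7 x:[37,142/3] y:[25,32] z:[5,21] -> miss, prune
  N9 x:[103/3,113/3] y:[12,29] z:[26,48] -> miss, prune
  N14 x:[107/3,124/3] y:[26,44] z:[26,41] -> hit [107/3,41], descend [2, 3, 8]
    N2 x:[107/3,37] y:[39,41] z:[27,32] -> miss, prune
    N3 x:[119/3,122/3] y:[38,44] z:[39,41] -> hit [119/3,122/3] leaf, test {P0@t=119/3}
    N8 x:[118/3,124/3] y:[26,28] z:[26,31] -> miss, prune

order=[0, 1, 7, 9, 14, 2, 3, 8]  |boxes|=8  |leaves|=1  hit=P0

== RESULT ==
8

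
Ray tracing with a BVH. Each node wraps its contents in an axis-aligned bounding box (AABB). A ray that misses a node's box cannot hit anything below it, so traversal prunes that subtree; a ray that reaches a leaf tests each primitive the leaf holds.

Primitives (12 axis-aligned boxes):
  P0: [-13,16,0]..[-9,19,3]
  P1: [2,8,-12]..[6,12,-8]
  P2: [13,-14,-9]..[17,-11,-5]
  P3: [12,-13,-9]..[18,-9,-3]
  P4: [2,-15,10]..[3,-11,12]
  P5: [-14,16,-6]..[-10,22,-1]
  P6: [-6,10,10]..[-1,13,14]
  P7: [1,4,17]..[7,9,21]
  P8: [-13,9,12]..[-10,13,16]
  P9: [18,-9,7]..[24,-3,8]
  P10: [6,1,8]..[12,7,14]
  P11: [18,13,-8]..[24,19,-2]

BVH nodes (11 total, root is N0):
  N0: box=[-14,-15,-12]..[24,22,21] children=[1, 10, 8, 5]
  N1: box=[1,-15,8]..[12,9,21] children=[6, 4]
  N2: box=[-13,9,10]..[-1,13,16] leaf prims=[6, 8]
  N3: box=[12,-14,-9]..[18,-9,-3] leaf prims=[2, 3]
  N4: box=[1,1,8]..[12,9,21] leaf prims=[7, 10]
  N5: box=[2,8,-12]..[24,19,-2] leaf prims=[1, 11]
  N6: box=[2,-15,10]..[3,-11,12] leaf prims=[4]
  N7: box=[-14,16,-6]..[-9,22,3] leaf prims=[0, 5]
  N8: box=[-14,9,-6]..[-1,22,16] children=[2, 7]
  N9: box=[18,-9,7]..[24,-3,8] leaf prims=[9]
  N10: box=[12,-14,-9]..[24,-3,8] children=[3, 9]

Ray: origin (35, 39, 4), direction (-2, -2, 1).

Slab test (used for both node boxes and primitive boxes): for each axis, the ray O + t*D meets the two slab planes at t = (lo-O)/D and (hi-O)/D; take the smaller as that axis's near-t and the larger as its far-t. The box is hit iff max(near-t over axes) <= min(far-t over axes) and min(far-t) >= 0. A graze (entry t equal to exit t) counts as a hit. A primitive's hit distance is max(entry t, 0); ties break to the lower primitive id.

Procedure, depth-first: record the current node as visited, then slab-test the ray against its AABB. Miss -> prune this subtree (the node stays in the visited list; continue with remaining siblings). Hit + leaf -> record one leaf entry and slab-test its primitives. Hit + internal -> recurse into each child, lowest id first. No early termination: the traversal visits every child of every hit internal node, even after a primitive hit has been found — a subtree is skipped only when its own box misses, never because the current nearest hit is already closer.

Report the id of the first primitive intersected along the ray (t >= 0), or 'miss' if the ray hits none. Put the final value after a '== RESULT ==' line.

Traverse from the root:
N0 x:[11/2,49/2] y:[17/2,27] z:[-16,17] -> hit [17/2,17], descend [1, 5, 8, 10]
  N1 x:[23/2,17] y:[15,27] z:[4,17] -> hit [15,17], descend [4, 6]
    N4 x:[23/2,17] y:[15,19] z:[4,17] -> hit [15,17] leaf, test {P7@t=15, P10(miss)}
    N6 x:[16,33/2] y:[25,27] z:[6,8] -> miss, prune
  N5 x:[11/2,33/2] y:[10,31/2] z:[-16,-6] -> miss, prune
  N8 x:[18,49/2] y:[17/2,15] z:[-10,12] -> miss, prune
  N10 x:[11/2,23/2] y:[21,53/2] z:[-13,4] -> miss, prune

Summary -> nodes [0, 1, 4, 6, 5, 8, 10]; box-tests=7; leaf-entries=1; first=P7

== RESULT ==
7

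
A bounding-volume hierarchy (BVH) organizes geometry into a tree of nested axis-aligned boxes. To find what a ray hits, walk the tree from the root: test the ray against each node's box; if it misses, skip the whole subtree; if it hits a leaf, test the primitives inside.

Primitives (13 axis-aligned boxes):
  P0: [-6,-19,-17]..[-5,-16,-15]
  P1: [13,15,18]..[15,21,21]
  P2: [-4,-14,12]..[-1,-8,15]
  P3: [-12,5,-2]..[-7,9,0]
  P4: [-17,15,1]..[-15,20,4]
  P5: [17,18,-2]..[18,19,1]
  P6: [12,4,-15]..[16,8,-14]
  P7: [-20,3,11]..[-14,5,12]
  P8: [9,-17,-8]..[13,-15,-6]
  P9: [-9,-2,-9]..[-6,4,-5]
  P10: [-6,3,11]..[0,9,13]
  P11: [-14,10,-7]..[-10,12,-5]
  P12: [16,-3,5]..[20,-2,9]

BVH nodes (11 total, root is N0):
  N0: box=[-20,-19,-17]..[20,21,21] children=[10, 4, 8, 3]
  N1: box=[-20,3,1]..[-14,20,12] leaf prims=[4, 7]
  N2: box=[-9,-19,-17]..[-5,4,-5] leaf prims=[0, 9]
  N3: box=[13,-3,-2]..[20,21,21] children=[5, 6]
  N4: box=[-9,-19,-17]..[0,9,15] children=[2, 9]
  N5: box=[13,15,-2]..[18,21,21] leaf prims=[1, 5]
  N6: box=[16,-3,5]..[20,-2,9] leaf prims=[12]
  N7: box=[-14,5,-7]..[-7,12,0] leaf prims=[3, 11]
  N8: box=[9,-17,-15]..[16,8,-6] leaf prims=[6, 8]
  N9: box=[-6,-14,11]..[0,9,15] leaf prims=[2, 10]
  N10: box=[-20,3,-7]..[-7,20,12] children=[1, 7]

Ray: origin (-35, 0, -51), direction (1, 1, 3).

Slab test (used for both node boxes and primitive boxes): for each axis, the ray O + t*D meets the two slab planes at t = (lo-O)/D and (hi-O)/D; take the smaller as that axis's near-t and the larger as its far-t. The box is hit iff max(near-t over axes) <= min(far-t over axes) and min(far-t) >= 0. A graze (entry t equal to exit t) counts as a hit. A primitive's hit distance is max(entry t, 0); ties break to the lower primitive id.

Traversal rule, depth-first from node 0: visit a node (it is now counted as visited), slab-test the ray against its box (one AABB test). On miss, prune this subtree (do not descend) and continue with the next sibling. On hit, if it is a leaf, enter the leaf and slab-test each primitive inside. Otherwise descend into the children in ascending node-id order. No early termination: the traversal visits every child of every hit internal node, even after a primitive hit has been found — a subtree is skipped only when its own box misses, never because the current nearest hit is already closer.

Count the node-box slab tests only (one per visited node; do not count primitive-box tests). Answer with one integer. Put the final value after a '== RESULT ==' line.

Traverse from the root:
N0 x:[15,55] y:[-19,21] z:[34/3,24] -> hit [15,21], descend [3, 4, 8, 10]
  N3 x:[48,55] y:[-3,21] z:[49/3,24] -> miss, prune
  N4 x:[26,35] y:[-19,9] z:[34/3,22] -> miss, prune
  N8 x:[44,51] y:[-17,8] z:[12,15] -> miss, prune
  N10 x:[15,28] y:[3,20] z:[44/3,21] -> hit [15,20], descend [1, 7]
    N1 x:[15,21] y:[3,20] z:[52/3,21] -> hit [52/3,20] leaf, test {P4@t=18, P7(miss)}
    N7 x:[21,28] y:[5,12] z:[44/3,17] -> miss, prune

7 AABB tests over nodes [0, 3, 4, 8, 10, 1, 7]; 1 leaf entered; closest P4.

== RESULT ==
7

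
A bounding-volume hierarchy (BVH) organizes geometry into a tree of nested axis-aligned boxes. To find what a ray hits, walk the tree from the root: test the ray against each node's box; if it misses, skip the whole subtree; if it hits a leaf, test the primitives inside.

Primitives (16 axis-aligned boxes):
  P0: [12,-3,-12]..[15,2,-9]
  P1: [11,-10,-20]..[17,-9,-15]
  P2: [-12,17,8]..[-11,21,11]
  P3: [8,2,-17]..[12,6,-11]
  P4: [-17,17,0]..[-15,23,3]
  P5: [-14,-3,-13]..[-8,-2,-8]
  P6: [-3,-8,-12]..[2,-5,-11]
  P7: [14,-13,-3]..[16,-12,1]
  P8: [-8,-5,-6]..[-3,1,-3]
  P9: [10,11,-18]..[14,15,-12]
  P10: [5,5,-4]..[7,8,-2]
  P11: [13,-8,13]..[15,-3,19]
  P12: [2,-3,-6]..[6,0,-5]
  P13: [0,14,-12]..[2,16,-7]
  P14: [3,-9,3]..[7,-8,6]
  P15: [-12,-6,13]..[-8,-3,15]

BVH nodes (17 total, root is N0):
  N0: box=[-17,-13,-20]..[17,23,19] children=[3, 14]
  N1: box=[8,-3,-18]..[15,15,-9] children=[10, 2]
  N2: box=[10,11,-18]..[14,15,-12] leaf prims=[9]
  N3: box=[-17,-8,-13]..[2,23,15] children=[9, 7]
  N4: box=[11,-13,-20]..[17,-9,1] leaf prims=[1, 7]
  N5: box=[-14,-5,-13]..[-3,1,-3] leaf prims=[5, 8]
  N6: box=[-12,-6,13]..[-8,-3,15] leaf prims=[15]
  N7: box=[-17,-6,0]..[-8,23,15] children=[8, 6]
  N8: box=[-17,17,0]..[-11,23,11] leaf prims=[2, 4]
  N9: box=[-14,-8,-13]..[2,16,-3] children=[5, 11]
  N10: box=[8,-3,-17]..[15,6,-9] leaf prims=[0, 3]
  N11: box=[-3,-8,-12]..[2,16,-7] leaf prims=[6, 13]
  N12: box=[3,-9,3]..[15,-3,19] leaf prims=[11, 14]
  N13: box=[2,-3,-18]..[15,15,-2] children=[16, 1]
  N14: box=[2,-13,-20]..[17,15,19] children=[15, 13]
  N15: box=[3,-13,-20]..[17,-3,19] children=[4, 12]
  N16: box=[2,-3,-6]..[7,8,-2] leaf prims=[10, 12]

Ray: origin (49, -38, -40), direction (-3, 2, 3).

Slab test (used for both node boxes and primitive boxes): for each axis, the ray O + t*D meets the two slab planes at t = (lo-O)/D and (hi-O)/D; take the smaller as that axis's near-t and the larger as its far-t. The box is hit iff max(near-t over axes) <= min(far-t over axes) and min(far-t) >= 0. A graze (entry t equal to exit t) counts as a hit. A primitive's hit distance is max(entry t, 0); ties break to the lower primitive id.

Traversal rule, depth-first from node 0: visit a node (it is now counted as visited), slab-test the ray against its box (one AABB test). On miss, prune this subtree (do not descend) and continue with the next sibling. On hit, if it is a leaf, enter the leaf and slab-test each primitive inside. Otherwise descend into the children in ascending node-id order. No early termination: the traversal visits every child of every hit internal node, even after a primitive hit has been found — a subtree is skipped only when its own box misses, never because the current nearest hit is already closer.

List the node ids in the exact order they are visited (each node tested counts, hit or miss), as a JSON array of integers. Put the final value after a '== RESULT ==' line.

Trace the traversal:
N0 x:[32/3,22] y:[25/2,61/2] z:[20/3,59/3] -> hit [25/2,59/3], descend [3, 14]
  N3 x:[47/3,22] y:[15,61/2] z:[9,55/3] -> hit [47/3,55/3], descend [7, 9]
    N7 x:[19,22] y:[16,61/2] z:[40/3,55/3] -> miss, prune
    N9 x:[47/3,21] y:[15,27] z:[9,37/3] -> miss, prune
  N14 x:[32/3,47/3] y:[25/2,53/2] z:[20/3,59/3] -> hit [25/2,47/3], descend [13, 15]
    N13 x:[34/3,47/3] y:[35/2,53/2] z:[22/3,38/3] -> miss, prune
    N15 x:[32/3,46/3] y:[25/2,35/2] z:[20/3,59/3] -> hit [25/2,46/3], descend [4, 12]
      N4 x:[32/3,38/3] y:[25/2,29/2] z:[20/3,41/3] -> hit [25/2,38/3] leaf, test {P1(miss), P7(miss)}
      N12 x:[34/3,46/3] y:[29/2,35/2] z:[43/3,59/3] -> hit [29/2,46/3] leaf, test {P11(miss), P14@t=29/2}

Summary -> nodes [0, 3, 7, 9, 14, 13, 15, 4, 12]; box-tests=9; leaf-entries=2; first=P14

== RESULT ==
[0, 3, 7, 9, 14, 13, 15, 4, 12]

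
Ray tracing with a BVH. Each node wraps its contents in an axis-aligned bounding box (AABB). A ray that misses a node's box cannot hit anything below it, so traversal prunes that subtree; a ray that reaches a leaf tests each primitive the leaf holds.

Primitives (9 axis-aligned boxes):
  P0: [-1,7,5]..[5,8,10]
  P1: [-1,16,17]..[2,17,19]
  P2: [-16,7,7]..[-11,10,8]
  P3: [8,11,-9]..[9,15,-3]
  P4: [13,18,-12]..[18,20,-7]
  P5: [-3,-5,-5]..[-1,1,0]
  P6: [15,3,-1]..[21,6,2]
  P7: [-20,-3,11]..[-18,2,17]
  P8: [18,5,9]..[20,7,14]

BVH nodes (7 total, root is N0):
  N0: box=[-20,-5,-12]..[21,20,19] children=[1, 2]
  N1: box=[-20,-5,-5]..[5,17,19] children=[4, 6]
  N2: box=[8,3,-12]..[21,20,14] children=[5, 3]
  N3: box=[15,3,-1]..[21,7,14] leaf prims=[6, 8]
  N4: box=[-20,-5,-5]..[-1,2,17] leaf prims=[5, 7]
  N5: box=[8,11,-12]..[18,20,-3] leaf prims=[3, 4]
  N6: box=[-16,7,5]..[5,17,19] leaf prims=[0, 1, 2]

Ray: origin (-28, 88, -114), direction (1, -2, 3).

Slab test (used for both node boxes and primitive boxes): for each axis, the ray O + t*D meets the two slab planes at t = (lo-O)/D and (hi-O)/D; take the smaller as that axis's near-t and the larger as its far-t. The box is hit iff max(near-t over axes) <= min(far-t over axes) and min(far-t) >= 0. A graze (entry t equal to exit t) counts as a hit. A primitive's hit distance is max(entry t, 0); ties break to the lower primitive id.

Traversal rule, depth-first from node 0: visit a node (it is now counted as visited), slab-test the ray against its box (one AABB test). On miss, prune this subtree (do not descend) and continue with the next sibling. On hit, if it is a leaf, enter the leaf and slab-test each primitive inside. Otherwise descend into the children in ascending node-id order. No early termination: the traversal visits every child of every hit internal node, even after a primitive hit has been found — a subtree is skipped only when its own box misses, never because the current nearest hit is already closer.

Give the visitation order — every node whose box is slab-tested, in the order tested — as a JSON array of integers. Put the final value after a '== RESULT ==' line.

Walk:
N0 x:[8,49] y:[34,93/2] z:[34,133/3] -> hit [34,133/3], descend [1, 2]
  N1 x:[8,33] y:[71/2,93/2] z:[109/3,133/3] -> miss, prune
  N2 x:[36,49] y:[34,85/2] z:[34,128/3] -> hit [36,85/2], descend [3, 5]
    N3 x:[43,49] y:[81/2,85/2] z:[113/3,128/3] -> miss, prune
    N5 x:[36,46] y:[34,77/2] z:[34,37] -> hit [36,37] leaf, test {P3@t=73/2, P4(miss)}

Visited [0, 1, 2, 3, 5]. Tests: 5 box, 1 leaf. Nearest: P3.

== RESULT ==
[0, 1, 2, 3, 5]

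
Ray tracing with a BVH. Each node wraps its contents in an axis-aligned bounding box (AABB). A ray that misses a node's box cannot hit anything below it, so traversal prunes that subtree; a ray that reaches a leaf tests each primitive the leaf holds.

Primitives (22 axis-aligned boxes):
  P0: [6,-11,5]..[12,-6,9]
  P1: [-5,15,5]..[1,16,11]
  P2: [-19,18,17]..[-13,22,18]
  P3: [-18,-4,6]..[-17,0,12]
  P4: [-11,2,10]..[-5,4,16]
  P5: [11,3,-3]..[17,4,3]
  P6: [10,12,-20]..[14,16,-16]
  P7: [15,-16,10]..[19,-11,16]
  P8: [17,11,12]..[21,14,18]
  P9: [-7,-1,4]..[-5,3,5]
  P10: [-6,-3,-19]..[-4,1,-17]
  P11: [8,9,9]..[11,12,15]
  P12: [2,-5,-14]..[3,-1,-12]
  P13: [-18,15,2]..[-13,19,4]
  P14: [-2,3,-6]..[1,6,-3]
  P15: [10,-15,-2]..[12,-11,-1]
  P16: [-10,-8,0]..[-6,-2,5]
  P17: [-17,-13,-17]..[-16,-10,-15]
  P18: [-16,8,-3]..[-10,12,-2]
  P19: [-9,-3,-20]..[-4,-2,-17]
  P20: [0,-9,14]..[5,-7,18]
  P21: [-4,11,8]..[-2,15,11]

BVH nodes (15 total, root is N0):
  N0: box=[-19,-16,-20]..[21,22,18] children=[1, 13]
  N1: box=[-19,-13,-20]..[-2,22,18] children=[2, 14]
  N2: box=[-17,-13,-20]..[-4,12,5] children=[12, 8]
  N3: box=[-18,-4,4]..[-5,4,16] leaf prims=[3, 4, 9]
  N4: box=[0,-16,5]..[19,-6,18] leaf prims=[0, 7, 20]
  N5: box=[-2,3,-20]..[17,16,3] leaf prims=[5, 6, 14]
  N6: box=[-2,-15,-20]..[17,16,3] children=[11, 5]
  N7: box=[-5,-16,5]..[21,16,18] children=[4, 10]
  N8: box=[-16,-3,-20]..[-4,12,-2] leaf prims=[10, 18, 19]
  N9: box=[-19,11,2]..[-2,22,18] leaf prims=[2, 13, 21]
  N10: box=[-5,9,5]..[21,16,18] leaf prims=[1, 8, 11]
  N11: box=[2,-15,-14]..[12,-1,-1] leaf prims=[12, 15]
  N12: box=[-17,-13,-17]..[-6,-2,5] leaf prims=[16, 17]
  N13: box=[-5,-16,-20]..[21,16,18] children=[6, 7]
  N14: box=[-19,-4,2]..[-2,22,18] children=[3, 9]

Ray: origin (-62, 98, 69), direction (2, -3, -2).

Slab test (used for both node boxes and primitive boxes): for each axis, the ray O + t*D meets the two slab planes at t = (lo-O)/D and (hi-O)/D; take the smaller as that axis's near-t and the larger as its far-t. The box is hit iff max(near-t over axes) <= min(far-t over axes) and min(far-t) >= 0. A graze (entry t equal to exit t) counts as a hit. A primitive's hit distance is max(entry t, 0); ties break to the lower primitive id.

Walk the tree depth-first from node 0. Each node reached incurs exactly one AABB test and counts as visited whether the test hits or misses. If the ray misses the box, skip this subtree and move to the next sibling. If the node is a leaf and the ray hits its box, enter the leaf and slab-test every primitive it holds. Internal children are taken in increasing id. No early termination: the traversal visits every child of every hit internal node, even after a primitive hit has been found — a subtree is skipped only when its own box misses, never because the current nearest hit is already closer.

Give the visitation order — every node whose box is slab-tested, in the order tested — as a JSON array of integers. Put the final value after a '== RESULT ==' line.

Trace the traversal:
N0 x:[43/2,83/2] y:[76/3,38] z:[51/2,89/2] -> hit [51/2,38], descend [1, 13]
  N1 x:[43/2,30] y:[76/3,37] z:[51/2,89/2] -> hit [51/2,30], descend [2, 14]
    N2 x:[45/2,29] y:[86/3,37] z:[32,89/2] -> miss, prune
    N14 x:[43/2,30] y:[76/3,34] z:[51/2,67/2] -> hit [51/2,30], descend [3, 9]
      N3 x:[22,57/2] y:[94/3,34] z:[53/2,65/2] -> miss, prune
      N9 x:[43/2,30] y:[76/3,29] z:[51/2,67/2] -> hit [51/2,29] leaf, test {P2(miss), P13(miss), P21@t=29}
  N13 x:[57/2,83/2] y:[82/3,38] z:[51/2,89/2] -> hit [57/2,38], descend [6, 7]
    N6 x:[30,79/2] y:[82/3,113/3] z:[33,89/2] -> hit [33,113/3], descend [5, 11]
      N5 x:[30,79/2] y:[82/3,95/3] z:[33,89/2] -> miss, prune
      N11 x:[32,37] y:[33,113/3] z:[35,83/2] -> hit [35,37] leaf, test {P12(miss), P15(miss)}
    N7 x:[57/2,83/2] y:[82/3,38] z:[51/2,32] -> hit [57/2,32], descend [4, 10]
      N4 x:[31,81/2] y:[104/3,38] z:[51/2,32] -> miss, prune
      N10 x:[57/2,83/2] y:[82/3,89/3] z:[51/2,32] -> hit [57/2,89/3] leaf, test {P1(miss), P8(miss), P11(miss)}

order=[0, 1, 2, 14, 3, 9, 13, 6, 5, 11, 7, 4, 10]  |boxes|=13  |leaves|=3  hit=P21

== RESULT ==
[0, 1, 2, 14, 3, 9, 13, 6, 5, 11, 7, 4, 10]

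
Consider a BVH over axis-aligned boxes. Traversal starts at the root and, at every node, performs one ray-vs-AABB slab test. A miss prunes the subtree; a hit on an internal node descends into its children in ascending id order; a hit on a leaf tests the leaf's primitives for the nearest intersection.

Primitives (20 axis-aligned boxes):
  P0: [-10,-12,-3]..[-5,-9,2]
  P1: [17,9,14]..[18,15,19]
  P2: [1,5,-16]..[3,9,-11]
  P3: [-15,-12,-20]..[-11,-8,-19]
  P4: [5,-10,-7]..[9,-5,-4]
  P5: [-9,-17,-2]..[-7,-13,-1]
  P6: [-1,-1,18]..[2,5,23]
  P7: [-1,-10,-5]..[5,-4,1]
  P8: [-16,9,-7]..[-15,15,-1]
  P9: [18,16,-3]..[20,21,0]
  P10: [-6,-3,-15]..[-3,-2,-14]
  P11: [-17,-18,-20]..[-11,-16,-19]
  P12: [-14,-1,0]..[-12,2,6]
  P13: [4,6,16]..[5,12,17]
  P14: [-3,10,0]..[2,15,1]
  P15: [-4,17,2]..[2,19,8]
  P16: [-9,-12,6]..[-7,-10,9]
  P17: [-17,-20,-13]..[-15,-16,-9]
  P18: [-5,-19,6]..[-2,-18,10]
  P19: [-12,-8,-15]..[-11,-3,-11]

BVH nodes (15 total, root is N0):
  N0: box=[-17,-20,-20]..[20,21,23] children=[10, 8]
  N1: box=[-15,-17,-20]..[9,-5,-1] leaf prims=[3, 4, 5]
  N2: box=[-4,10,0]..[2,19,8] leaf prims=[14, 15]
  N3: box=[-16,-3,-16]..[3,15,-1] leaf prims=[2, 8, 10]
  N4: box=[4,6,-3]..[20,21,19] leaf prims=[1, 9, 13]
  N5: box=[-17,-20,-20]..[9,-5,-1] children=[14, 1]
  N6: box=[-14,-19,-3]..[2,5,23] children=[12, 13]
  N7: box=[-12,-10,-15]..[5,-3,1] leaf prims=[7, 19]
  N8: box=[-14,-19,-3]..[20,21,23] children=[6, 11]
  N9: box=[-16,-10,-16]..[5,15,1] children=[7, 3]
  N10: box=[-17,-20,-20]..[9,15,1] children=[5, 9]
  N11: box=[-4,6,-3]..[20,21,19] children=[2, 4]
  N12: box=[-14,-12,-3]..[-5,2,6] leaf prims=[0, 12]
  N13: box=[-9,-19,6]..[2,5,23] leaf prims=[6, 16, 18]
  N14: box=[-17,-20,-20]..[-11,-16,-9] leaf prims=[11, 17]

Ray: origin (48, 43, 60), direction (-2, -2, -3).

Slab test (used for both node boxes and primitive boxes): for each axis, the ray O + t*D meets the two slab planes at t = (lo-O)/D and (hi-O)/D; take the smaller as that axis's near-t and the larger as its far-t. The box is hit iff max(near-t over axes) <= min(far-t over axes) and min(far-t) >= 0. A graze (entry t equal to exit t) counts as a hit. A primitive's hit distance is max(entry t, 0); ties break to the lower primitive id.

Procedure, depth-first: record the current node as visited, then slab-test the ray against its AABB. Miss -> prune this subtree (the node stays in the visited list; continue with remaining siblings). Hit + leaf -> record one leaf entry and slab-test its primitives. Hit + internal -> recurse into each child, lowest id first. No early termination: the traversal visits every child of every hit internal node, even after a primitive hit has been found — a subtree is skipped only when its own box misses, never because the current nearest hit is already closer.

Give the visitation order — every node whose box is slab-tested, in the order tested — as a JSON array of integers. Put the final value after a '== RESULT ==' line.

Traverse from the root:
N0 x:[14,65/2] y:[11,63/2] z:[37/3,80/3] -> hit [14,80/3], descend [8, 10]
  N8 x:[14,31] y:[11,31] z:[37/3,21] -> hit [14,21], descend [6, 11]
    N6 x:[23,31] y:[19,31] z:[37/3,21] -> miss, prune
    N11 x:[14,26] y:[11,37/2] z:[41/3,21] -> hit [14,37/2], descend [2, 4]
      N2 x:[23,26] y:[12,33/2] z:[52/3,20] -> miss, prune
      N4 x:[14,22] y:[11,37/2] z:[41/3,21] -> hit [14,37/2] leaf, test {P1@t=15, P9(miss), P13(miss)}
  N10 x:[39/2,65/2] y:[14,63/2] z:[59/3,80/3] -> hit [59/3,80/3], descend [5, 9]
    N5 x:[39/2,65/2] y:[24,63/2] z:[61/3,80/3] -> hit [24,80/3], descend [1, 14]
      N1 x:[39/2,63/2] y:[24,30] z:[61/3,80/3] -> hit [24,80/3] leaf, test {P3(miss), P4(miss), P5(miss)}
      N14 x:[59/2,65/2] y:[59/2,63/2] z:[23,80/3] -> miss, prune
    N9 x:[43/2,32] y:[14,53/2] z:[59/3,76/3] -> hit [43/2,76/3], descend [3, 7]
      N3 x:[45/2,32] y:[14,23] z:[61/3,76/3] -> hit [45/2,23] leaf, test {P2(miss), P8(miss), P10(miss)}
      N7 x:[43/2,30] y:[23,53/2] z:[59/3,25] -> hit [23,25] leaf, test {P7(miss), P19(miss)}

order=[0, 8, 6, 11, 2, 4, 10, 5, 1, 14, 9, 3, 7]  |boxes|=13  |leaves|=4  hit=P1

== RESULT ==
[0, 8, 6, 11, 2, 4, 10, 5, 1, 14, 9, 3, 7]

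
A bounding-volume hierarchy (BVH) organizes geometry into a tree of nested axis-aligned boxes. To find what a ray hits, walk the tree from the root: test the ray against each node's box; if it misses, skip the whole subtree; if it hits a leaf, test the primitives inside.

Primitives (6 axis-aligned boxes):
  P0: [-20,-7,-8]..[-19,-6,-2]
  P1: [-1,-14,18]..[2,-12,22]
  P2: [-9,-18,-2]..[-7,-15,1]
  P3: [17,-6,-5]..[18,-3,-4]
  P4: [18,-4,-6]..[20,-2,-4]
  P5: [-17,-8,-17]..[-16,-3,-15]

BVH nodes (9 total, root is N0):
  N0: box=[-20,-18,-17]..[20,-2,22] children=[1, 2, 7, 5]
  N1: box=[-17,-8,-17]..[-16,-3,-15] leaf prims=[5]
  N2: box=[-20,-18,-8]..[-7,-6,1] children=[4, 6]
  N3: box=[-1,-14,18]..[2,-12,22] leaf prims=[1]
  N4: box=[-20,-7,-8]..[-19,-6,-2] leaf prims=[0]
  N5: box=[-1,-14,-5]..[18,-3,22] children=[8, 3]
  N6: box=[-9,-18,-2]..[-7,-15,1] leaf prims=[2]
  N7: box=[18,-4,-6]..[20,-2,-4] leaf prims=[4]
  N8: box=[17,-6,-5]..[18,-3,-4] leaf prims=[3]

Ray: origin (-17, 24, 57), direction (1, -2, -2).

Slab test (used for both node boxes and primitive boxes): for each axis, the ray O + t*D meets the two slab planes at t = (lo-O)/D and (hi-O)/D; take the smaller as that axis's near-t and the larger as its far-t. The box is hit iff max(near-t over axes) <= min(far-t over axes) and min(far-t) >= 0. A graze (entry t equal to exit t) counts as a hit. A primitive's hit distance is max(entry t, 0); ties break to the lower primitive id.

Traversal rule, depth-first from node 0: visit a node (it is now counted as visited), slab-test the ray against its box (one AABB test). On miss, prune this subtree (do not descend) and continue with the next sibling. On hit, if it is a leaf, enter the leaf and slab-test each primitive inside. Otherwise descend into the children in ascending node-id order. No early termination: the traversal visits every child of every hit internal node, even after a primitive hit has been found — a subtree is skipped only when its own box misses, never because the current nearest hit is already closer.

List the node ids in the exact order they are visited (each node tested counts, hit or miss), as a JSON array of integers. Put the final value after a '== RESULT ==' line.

Traverse from the root:
N0 x:[-3,37] y:[13,21] z:[35/2,37] -> hit [35/2,21], descend [1, 2, 5, 7]
  N1 x:[0,1] y:[27/2,16] z:[36,37] -> miss, prune
  N2 x:[-3,10] y:[15,21] z:[28,65/2] -> miss, prune
  N5 x:[16,35] y:[27/2,19] z:[35/2,31] -> hit [35/2,19], descend [3, 8]
    N3 x:[16,19] y:[18,19] z:[35/2,39/2] -> hit [18,19] leaf, test {P1@t=18}
    N8 x:[34,35] y:[27/2,15] z:[61/2,31] -> miss, prune
  N7 x:[35,37] y:[13,14] z:[61/2,63/2] -> miss, prune

Visited [0, 1, 2, 5, 3, 8, 7]. Tests: 7 box, 1 leaf. Nearest: P1.

== RESULT ==
[0, 1, 2, 5, 3, 8, 7]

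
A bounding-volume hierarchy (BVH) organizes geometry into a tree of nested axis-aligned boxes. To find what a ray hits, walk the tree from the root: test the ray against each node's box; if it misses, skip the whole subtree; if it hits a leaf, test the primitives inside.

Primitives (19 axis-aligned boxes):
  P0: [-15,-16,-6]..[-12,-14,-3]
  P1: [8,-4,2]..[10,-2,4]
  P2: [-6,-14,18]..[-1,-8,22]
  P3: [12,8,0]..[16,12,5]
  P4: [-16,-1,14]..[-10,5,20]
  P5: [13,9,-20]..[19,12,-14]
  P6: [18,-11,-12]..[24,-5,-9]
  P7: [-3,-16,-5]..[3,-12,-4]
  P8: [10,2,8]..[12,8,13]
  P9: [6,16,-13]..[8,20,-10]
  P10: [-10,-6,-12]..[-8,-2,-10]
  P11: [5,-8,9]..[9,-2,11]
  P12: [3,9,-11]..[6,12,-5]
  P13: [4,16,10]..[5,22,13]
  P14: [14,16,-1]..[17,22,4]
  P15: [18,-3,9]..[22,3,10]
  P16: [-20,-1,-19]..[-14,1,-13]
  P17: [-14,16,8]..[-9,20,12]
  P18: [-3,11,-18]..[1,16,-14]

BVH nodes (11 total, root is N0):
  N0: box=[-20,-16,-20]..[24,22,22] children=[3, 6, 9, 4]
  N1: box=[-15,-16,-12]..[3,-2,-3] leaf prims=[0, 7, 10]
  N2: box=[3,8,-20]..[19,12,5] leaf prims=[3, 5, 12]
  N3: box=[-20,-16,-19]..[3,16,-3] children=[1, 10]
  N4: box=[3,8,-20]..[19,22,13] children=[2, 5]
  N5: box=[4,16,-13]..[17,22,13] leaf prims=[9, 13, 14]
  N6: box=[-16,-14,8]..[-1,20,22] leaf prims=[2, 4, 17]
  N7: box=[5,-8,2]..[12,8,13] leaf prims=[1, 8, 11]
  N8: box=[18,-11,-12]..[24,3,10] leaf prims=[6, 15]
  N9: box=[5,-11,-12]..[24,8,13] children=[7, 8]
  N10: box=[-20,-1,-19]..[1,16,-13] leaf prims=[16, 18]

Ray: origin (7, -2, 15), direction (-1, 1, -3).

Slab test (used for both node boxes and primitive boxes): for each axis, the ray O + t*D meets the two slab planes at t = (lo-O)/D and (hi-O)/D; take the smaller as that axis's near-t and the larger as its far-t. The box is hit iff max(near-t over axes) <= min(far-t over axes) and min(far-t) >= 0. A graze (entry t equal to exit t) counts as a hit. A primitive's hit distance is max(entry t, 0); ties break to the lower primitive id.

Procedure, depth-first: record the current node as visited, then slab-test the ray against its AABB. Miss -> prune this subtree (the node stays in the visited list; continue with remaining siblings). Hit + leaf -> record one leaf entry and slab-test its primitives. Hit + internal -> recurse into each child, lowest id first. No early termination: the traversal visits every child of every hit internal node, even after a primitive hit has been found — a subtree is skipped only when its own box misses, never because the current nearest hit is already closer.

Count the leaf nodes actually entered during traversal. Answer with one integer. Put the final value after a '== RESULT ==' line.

Walk:
N0 x:[-17,27] y:[-14,24] z:[-7/3,35/3] -> hit [-7/3,35/3], descend [3, 4, 6, 9]
  N3 x:[4,27] y:[-14,18] z:[6,34/3] -> hit [6,34/3], descend [1, 10]
    N1 x:[4,22] y:[-14,0] z:[6,9] -> miss, prune
    N10 x:[6,27] y:[1,18] z:[28/3,34/3] -> hit [28/3,34/3] leaf, test {P16(miss), P18(miss)}
  N4 x:[-12,4] y:[10,24] z:[2/3,35/3] -> miss, prune
  N6 x:[8,23] y:[-12,22] z:[-7/3,7/3] -> miss, prune
  N9 x:[-17,2] y:[-9,10] z:[2/3,9] -> hit [2/3,2], descend [7, 8]
    N7 x:[-5,2] y:[-6,10] z:[2/3,13/3] -> hit [2/3,2] leaf, test {P1(miss), P8(miss), P11(miss)}
    N8 x:[-17,-11] y:[-9,5] z:[5/3,9] -> miss, prune

order=[0, 3, 1, 10, 4, 6, 9, 7, 8]  |boxes|=9  |leaves|=2  hit=miss

== RESULT ==
2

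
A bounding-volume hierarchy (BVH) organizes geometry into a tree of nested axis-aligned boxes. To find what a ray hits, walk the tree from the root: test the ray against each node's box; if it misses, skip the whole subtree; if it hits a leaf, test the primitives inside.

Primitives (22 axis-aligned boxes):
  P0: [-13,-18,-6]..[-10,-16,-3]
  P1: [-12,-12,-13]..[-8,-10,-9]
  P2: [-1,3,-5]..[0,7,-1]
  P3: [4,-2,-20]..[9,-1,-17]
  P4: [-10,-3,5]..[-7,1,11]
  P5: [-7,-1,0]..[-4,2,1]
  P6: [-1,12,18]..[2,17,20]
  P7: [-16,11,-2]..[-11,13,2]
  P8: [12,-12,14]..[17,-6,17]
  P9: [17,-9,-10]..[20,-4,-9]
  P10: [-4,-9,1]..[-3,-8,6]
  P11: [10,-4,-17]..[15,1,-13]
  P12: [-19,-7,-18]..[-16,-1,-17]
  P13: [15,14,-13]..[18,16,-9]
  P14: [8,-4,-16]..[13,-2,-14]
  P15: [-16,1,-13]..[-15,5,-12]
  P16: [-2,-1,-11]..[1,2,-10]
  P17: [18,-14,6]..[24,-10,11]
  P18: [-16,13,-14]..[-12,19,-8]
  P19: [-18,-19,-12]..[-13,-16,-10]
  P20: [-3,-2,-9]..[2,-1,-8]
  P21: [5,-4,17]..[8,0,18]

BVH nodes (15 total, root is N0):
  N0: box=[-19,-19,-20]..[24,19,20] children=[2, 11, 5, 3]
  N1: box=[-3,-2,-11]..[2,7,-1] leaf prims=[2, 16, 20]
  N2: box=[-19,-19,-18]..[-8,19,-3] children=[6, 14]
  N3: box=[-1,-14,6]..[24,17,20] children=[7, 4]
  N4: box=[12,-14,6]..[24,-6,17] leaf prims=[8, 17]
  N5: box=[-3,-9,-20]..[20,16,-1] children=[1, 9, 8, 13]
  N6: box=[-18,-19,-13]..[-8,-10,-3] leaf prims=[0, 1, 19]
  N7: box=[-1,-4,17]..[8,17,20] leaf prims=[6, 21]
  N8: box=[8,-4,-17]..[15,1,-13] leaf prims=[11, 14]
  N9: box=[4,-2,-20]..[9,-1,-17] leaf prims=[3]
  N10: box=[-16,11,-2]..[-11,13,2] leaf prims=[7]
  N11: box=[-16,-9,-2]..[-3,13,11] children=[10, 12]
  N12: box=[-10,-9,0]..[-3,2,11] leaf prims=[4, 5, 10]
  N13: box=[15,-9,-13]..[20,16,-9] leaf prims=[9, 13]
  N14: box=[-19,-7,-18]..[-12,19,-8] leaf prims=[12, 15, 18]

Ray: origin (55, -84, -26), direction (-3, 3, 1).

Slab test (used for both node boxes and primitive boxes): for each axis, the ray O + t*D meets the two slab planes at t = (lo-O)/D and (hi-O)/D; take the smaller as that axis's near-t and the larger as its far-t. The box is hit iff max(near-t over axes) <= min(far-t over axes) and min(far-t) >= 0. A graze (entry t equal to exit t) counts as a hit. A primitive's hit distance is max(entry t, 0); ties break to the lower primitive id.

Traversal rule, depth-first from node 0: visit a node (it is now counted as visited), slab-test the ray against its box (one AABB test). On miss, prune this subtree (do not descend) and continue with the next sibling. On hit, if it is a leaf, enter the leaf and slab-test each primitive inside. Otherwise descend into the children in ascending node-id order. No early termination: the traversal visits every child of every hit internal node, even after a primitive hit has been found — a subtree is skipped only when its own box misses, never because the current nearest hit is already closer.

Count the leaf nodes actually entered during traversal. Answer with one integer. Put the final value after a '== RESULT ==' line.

Traverse from the root:
N0 x:[31/3,74/3] y:[65/3,103/3] z:[6,46] -> hit [65/3,74/3], descend [2, 3, 5, 11]
  N2 x:[21,74/3] y:[65/3,103/3] z:[8,23] -> hit [65/3,23], descend [6, 14]
    N6 x:[21,73/3] y:[65/3,74/3] z:[13,23] -> hit [65/3,23] leaf, test {P0@t=22, P1(miss), P19(miss)}
    N14 x:[67/3,74/3] y:[77/3,103/3] z:[8,18] -> miss, prune
  N3 x:[31/3,56/3] y:[70/3,101/3] z:[32,46] -> miss, prune
  N5 x:[35/3,58/3] y:[25,100/3] z:[6,25] -> miss, prune
  N11 x:[58/3,71/3] y:[25,97/3] z:[24,37] -> miss, prune

order=[0, 2, 6, 14, 3, 5, 11]  |boxes|=7  |leaves|=1  hit=P0

== RESULT ==
1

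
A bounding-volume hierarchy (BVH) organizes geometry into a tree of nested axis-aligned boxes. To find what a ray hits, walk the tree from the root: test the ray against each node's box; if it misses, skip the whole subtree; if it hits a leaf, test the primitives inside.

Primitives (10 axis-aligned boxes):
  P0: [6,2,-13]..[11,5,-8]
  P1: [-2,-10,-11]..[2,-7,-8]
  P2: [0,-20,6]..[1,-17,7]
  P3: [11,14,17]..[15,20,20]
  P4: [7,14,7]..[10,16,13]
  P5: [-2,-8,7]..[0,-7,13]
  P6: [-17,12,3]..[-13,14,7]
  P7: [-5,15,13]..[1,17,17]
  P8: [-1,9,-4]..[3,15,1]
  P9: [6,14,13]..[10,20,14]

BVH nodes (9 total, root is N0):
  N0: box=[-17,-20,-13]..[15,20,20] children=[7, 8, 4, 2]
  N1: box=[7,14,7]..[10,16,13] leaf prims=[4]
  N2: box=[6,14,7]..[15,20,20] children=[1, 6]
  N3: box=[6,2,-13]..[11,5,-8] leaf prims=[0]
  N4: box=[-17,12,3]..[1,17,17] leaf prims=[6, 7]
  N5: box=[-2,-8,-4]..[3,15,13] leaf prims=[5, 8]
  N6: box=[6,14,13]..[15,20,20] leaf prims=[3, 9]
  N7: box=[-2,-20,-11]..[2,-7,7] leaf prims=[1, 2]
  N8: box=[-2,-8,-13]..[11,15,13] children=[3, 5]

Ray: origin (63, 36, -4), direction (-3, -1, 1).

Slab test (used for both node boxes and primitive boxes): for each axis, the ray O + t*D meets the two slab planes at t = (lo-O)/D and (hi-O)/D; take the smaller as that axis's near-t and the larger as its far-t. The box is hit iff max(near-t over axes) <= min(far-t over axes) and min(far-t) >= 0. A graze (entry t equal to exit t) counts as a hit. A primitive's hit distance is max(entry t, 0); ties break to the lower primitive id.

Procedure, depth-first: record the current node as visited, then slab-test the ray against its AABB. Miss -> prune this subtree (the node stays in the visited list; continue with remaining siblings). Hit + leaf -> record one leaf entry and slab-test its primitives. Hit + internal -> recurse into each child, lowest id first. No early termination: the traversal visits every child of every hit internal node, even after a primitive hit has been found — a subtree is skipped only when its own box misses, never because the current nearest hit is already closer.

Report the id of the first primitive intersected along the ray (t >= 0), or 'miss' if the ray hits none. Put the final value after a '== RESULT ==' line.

Trace the traversal:
N0 x:[16,80/3] y:[16,56] z:[-9,24] -> hit [16,24], descend [2, 4, 7, 8]
  N2 x:[16,19] y:[16,22] z:[11,24] -> hit [16,19], descend [1, 6]
    N1 x:[53/3,56/3] y:[20,22] z:[11,17] -> miss, prune
    N6 x:[16,19] y:[16,22] z:[17,24] -> hit [17,19] leaf, test {P3(miss), P9@t=53/3}
  N4 x:[62/3,80/3] y:[19,24] z:[7,21] -> hit [62/3,21] leaf, test {P6(miss), P7@t=62/3}
  N7 x:[61/3,65/3] y:[43,56] z:[-7,11] -> miss, prune
  N8 x:[52/3,65/3] y:[21,44] z:[-9,17] -> miss, prune

order=[0, 2, 1, 6, 4, 7, 8]  |boxes|=7  |leaves|=2  hit=P9

== RESULT ==
9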